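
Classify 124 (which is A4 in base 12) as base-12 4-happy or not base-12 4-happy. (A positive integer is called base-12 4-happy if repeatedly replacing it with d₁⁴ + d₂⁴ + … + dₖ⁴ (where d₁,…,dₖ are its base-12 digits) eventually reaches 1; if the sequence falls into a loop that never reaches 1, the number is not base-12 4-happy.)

not base-12 4-happy

124 = (10,4)_12 → 10⁴ + 4⁴ = 10000 + 256 = 10256
10256 = (5,11,2,8)_12 → 5⁴ + 11⁴ + 2⁴ + 8⁴ = 625 + 14641 + 16 + 4096 = 19378
19378 = (11,2,6,10)_12 → 11⁴ + 2⁴ + 6⁴ + 10⁴ = 14641 + 16 + 1296 + 10000 = 25953
25953 = (1,3,0,2,9)_12 → 1⁴ + 3⁴ + 0⁴ + 2⁴ + 9⁴ = 1 + 81 + 0 + 16 + 6561 = 6659
6659 = (3,10,2,11)_12 → 3⁴ + 10⁴ + 2⁴ + 11⁴ = 81 + 10000 + 16 + 14641 = 24738
24738 = (1,2,3,9,6)_12 → 1⁴ + 2⁴ + 3⁴ + 9⁴ + 6⁴ = 1 + 16 + 81 + 6561 + 1296 = 7955
7955 = (4,7,2,11)_12 → 4⁴ + 7⁴ + 2⁴ + 11⁴ = 256 + 2401 + 16 + 14641 = 17314
17314 = (10,0,2,10)_12 → 10⁴ + 0⁴ + 2⁴ + 10⁴ = 10000 + 0 + 16 + 10000 = 20016
20016 = (11,7,0,0)_12 → 11⁴ + 7⁴ + 0⁴ + 0⁴ = 14641 + 2401 + 0 + 0 = 17042
17042 = (9,10,4,2)_12 → 9⁴ + 10⁴ + 4⁴ + 2⁴ = 6561 + 10000 + 256 + 16 = 16833
16833 = (9,8,10,9)_12 → 9⁴ + 8⁴ + 10⁴ + 9⁴ = 6561 + 4096 + 10000 + 6561 = 27218
27218 = (1,3,9,0,2)_12 → 1⁴ + 3⁴ + 9⁴ + 0⁴ + 2⁴ = 1 + 81 + 6561 + 0 + 16 = 6659  — 6659 already seen; the sequence cycles without reaching 1.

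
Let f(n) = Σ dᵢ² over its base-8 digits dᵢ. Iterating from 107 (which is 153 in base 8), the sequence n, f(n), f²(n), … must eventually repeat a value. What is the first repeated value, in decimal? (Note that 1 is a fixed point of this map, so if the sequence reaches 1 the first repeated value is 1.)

25

107 = (1,5,3)_8 → 35
35 = (4,3)_8 → 25
25 = (3,1)_8 → 10
10 = (1,2)_8 → 5
5 = (5)_8 → 25  — 25 already appeared earlier.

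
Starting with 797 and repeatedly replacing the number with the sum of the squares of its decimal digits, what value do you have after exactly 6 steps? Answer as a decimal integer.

16

797 → 179
179 → 131
131 → 11
11 → 2
2 → 4
4 → 16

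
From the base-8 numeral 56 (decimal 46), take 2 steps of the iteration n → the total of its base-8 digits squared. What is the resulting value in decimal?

74

46 = (5,6)_8 → 5² + 6² = 61
61 = (7,5)_8 → 7² + 5² = 74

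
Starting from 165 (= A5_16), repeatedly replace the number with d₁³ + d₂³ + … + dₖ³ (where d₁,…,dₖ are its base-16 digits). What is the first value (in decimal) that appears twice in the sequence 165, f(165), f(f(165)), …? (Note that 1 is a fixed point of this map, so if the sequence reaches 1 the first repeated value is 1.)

165 = (10,5)_16 → 1125
1125 = (4,6,5)_16 → 405
405 = (1,9,5)_16 → 855
855 = (3,5,7)_16 → 495
495 = (1,14,15)_16 → 6120
6120 = (1,7,14,8)_16 → 3600
3600 = (14,1,0)_16 → 2745
2745 = (10,11,9)_16 → 3060
3060 = (11,15,4)_16 → 4770
4770 = (1,2,10,2)_16 → 1017
1017 = (3,15,9)_16 → 4131
4131 = (1,0,2,3)_16 → 36
36 = (2,4)_16 → 72
72 = (4,8)_16 → 576
576 = (2,4,0)_16 → 72  — 72 already appeared earlier.

72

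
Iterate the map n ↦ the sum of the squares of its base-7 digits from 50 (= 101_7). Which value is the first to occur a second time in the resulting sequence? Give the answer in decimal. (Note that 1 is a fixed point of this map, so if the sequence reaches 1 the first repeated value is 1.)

2

50 = (1,0,1)_7 → 1² + 0² + 1² = 2
2 = (2)_7 → 2² = 4
4 = (4)_7 → 4² = 16
16 = (2,2)_7 → 2² + 2² = 8
8 = (1,1)_7 → 1² + 1² = 2  — 2 already appeared earlier.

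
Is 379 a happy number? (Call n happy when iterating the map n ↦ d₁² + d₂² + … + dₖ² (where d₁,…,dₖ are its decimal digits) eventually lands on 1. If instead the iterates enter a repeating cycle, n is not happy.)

happy

379 → 3² + 7² + 9² = 139
139 → 1² + 3² + 9² = 91
91 → 9² + 1² = 82
82 → 8² + 2² = 68
68 → 6² + 8² = 100
100 → 1² + 0² + 0² = 1  — reached 1.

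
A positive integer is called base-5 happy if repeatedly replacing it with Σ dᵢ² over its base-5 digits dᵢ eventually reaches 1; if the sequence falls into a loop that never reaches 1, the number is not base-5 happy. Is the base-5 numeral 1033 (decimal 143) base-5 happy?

base-5 happy

143 = (1,0,3,3)_5 → 1² + 0² + 3² + 3² = 19
19 = (3,4)_5 → 3² + 4² = 25
25 = (1,0,0)_5 → 1² + 0² + 0² = 1  — reached 1.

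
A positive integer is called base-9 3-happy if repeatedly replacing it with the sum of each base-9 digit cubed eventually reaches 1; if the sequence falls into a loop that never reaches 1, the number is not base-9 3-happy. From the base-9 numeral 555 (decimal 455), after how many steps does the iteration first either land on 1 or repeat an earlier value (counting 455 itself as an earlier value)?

455 = (5,5,5)_9 → 5³ + 5³ + 5³ = 375
375 = (4,5,6)_9 → 4³ + 5³ + 6³ = 405
405 = (5,0,0)_9 → 5³ + 0³ + 0³ = 125
125 = (1,4,8)_9 → 1³ + 4³ + 8³ = 577
577 = (7,1,1)_9 → 7³ + 1³ + 1³ = 345
345 = (4,2,3)_9 → 4³ + 2³ + 3³ = 99
99 = (1,2,0)_9 → 1³ + 2³ + 0³ = 9
9 = (1,0)_9 → 1³ + 0³ = 1  — reached 1.
That took 8 steps.

8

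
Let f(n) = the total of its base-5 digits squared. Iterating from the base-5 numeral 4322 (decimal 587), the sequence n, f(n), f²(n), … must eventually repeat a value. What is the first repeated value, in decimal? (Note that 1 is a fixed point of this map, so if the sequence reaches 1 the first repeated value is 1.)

587 = (4,3,2,2)_5 → 4² + 3² + 2² + 2² = 16 + 9 + 4 + 4 = 33
33 = (1,1,3)_5 → 1² + 1² + 3² = 1 + 1 + 9 = 11
11 = (2,1)_5 → 2² + 1² = 4 + 1 = 5
5 = (1,0)_5 → 1² + 0² = 1 + 0 = 1  — reached the fixed point 1.
1 → 1, so 1 is the first repeated value.

1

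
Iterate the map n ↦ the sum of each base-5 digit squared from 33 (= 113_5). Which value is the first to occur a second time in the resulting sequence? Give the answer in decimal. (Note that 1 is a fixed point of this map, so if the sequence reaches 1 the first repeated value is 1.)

1

33 = (1,1,3)_5 → 1² + 1² + 3² = 11
11 = (2,1)_5 → 2² + 1² = 5
5 = (1,0)_5 → 1² + 0² = 1  — reached the fixed point 1.
1 → 1, so 1 is the first repeated value.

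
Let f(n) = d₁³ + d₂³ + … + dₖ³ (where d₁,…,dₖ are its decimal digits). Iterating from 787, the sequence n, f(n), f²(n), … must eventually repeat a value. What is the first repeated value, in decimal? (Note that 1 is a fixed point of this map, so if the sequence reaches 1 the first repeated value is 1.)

1

787 → 7³ + 8³ + 7³ = 1198
1198 → 1³ + 1³ + 9³ + 8³ = 1243
1243 → 1³ + 2³ + 4³ + 3³ = 100
100 → 1³ + 0³ + 0³ = 1  — reached the fixed point 1.
1 → 1, so 1 is the first repeated value.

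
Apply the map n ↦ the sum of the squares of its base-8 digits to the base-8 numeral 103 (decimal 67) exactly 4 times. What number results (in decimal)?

67 = (1,0,3)_8 → 1² + 0² + 3² = 10
10 = (1,2)_8 → 1² + 2² = 5
5 = (5)_8 → 5² = 25
25 = (3,1)_8 → 3² + 1² = 10

10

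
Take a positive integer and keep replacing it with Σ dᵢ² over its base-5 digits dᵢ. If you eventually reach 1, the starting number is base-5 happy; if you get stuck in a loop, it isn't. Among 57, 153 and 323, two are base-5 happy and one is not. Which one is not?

57: 57 → 9 → 17 → 13 → 13  — repeats 13 (not base-5 happy)
153: 153 → 11 → 5 → 1  — reaches 1 (base-5 happy)
323: 323 → 33 → 11 → 5 → 1  — reaches 1 (base-5 happy)

57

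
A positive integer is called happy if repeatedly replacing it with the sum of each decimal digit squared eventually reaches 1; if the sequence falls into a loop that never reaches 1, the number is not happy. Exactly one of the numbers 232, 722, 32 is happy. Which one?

32

232: 232 → 17 → 50 → 25 → 29 → 85 → 89 → 145 → 42 → 20 → 4 → 16 → 37 → 58 → 89  — repeats 89 (not happy)
722: 722 → 57 → 74 → 65 → 61 → 37 → 58 → 89 → 145 → 42 → 20 → 4 → 16 → 37  — repeats 37 (not happy)
32: 32 → 13 → 10 → 1  — reaches 1 (happy)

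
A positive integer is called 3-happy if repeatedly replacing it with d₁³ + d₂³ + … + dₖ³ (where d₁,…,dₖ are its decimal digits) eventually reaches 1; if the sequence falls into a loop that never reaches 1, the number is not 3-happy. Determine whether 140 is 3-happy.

not 3-happy

140 → 1³ + 4³ + 0³ = 1 + 64 + 0 = 65
65 → 6³ + 5³ = 216 + 125 = 341
341 → 3³ + 4³ + 1³ = 27 + 64 + 1 = 92
92 → 9³ + 2³ = 729 + 8 = 737
737 → 7³ + 3³ + 7³ = 343 + 27 + 343 = 713
713 → 7³ + 1³ + 3³ = 343 + 1 + 27 = 371
371 → 3³ + 7³ + 1³ = 27 + 343 + 1 = 371  — 371 already seen; the sequence cycles without reaching 1.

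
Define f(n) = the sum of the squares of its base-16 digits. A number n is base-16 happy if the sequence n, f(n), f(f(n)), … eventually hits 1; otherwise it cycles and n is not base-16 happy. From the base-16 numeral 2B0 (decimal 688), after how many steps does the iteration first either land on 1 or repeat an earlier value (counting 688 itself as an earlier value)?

688 = (2,11,0)_16 → 2² + 11² + 0² = 125
125 = (7,13)_16 → 7² + 13² = 218
218 = (13,10)_16 → 13² + 10² = 269
269 = (1,0,13)_16 → 1² + 0² + 13² = 170
170 = (10,10)_16 → 10² + 10² = 200
200 = (12,8)_16 → 12² + 8² = 208
208 = (13,0)_16 → 13² + 0² = 169
169 = (10,9)_16 → 10² + 9² = 181
181 = (11,5)_16 → 11² + 5² = 146
146 = (9,2)_16 → 9² + 2² = 85
85 = (5,5)_16 → 5² + 5² = 50
50 = (3,2)_16 → 3² + 2² = 13
13 = (13)_16 → 13² = 169  — 169 repeats.
That took 13 steps.

13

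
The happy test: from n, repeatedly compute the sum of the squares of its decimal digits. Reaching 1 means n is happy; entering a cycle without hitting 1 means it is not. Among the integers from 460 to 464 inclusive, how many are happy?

460: 460 → 52 → 29 → 85 → 89 → 145 → 42 → 20 → 4 → 16 → 37 → 58 → 89  — not happy
461: 461 → 53 → 34 → 25 → 29 → 85 → 89 → 145 → 42 → 20 → 4 → 16 → 37 → 58 → 89  — not happy
462: 462 → 56 → 61 → 37 → 58 → 89 → 145 → 42 → 20 → 4 → 16 → 37  — not happy
463: 463 → 61 → 37 → 58 → 89 → 145 → 42 → 20 → 4 → 16 → 37  — not happy
464: 464 → 68 → 100 → 1  — happy
happy: 464

1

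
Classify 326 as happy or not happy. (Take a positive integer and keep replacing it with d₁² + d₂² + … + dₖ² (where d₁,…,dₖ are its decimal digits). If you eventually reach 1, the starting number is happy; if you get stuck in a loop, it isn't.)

happy

326 → 3² + 2² + 6² = 9 + 4 + 36 = 49
49 → 4² + 9² = 16 + 81 = 97
97 → 9² + 7² = 81 + 49 = 130
130 → 1² + 3² + 0² = 1 + 9 + 0 = 10
10 → 1² + 0² = 1 + 0 = 1  — reached 1.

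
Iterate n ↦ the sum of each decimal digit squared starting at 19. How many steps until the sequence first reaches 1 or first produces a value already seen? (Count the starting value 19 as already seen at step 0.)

4

19 → 82
82 → 68
68 → 100
100 → 1  — reached 1.
That took 4 steps.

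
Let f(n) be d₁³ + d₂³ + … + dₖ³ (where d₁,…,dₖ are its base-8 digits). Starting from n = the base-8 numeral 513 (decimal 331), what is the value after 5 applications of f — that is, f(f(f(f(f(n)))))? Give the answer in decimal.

331 = (5,1,3)_8 → 5³ + 1³ + 3³ = 153
153 = (2,3,1)_8 → 2³ + 3³ + 1³ = 36
36 = (4,4)_8 → 4³ + 4³ = 128
128 = (2,0,0)_8 → 2³ + 0³ + 0³ = 8
8 = (1,0)_8 → 1³ + 0³ = 1

1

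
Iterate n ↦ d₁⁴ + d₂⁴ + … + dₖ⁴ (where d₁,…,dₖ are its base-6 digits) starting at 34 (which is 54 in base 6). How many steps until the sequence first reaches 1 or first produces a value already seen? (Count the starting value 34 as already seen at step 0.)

14

34 = (5,4)_6 → 881
881 = (4,0,2,5)_6 → 897
897 = (4,0,5,3)_6 → 962
962 = (4,2,4,2)_6 → 544
544 = (2,3,0,4)_6 → 353
353 = (1,3,4,5)_6 → 963
963 = (4,2,4,3)_6 → 609
609 = (2,4,5,3)_6 → 978
978 = (4,3,1,0)_6 → 338
338 = (1,3,2,2)_6 → 114
114 = (3,1,0)_6 → 82
82 = (2,1,4)_6 → 273
273 = (1,1,3,3)_6 → 164
164 = (4,3,2)_6 → 353  — 353 repeats.
That took 14 steps.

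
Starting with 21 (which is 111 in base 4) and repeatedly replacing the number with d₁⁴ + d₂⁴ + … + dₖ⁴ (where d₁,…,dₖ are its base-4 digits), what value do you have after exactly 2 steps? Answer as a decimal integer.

21 = (1,1,1)_4 → 3
3 = (3)_4 → 81

81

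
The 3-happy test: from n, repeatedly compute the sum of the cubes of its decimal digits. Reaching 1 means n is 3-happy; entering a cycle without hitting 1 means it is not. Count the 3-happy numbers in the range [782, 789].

1

782: 782 → 863 → 755 → 593 → 881 → 1025 → 134 → 92 → 737 → 713 → 371 → 371  — not 3-happy
783: 783 → 882 → 1032 → 36 → 243 → 99 → 1458 → 702 → 351 → 153 → 153  — not 3-happy
784: 784 → 919 → 1459 → 919  — not 3-happy
785: 785 → 980 → 1241 → 74 → 407 → 407  — not 3-happy
786: 786 → 1071 → 345 → 216 → 225 → 141 → 66 → 432 → 99 → 1458 → 702 → 351 → 153 → 153  — not 3-happy
787: 787 → 1198 → 1243 → 100 → 1  — 3-happy
788: 788 → 1367 → 587 → 980 → 1241 → 74 → 407 → 407  — not 3-happy
789: 789 → 1584 → 702 → 351 → 153 → 153  — not 3-happy
3-happy: 787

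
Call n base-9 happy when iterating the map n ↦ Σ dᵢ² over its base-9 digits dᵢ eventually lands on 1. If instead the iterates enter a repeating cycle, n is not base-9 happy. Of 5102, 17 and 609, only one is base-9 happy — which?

609

5102: 5102 → 228 → 62 → 100 → 6 → 36 → 16 → 50 → 50  — repeats 50 (not base-9 happy)
17: 17 → 65 → 53 → 89 → 65  — repeats 65 (not base-9 happy)
609: 609 → 101 → 9 → 1  — reaches 1 (base-9 happy)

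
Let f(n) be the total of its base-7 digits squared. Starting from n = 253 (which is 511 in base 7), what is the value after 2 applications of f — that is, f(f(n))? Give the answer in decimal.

253 = (5,1,1)_7 → 5² + 1² + 1² = 27
27 = (3,6)_7 → 3² + 6² = 45

45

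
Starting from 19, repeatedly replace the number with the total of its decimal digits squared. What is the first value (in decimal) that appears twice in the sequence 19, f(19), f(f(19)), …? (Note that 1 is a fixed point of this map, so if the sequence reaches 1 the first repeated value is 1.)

19 → 1² + 9² = 1 + 81 = 82
82 → 8² + 2² = 64 + 4 = 68
68 → 6² + 8² = 36 + 64 = 100
100 → 1² + 0² + 0² = 1 + 0 + 0 = 1  — reached the fixed point 1.
1 → 1, so 1 is the first repeated value.

1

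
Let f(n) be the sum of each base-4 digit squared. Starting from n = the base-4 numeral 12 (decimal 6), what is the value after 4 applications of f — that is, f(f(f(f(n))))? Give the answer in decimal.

1

6 = (1,2)_4 → 1² + 2² = 1 + 4 = 5
5 = (1,1)_4 → 1² + 1² = 1 + 1 = 2
2 = (2)_4 → 2² = 4
4 = (1,0)_4 → 1² + 0² = 1 + 0 = 1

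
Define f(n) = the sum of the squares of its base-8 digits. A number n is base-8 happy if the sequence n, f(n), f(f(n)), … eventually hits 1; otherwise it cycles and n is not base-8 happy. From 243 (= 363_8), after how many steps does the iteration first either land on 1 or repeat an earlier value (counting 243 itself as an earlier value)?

6

243 = (3,6,3)_8 → 3² + 6² + 3² = 9 + 36 + 9 = 54
54 = (6,6)_8 → 6² + 6² = 36 + 36 = 72
72 = (1,1,0)_8 → 1² + 1² + 0² = 1 + 1 + 0 = 2
2 = (2)_8 → 2² = 4
4 = (4)_8 → 4² = 16
16 = (2,0)_8 → 2² + 0² = 4 + 0 = 4  — 4 repeats.
That took 6 steps.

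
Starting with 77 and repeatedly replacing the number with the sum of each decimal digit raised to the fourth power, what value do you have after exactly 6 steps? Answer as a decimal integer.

13139

77 → 7⁴ + 7⁴ = 4802
4802 → 4⁴ + 8⁴ + 0⁴ + 2⁴ = 4368
4368 → 4⁴ + 3⁴ + 6⁴ + 8⁴ = 5729
5729 → 5⁴ + 7⁴ + 2⁴ + 9⁴ = 9603
9603 → 9⁴ + 6⁴ + 0⁴ + 3⁴ = 7938
7938 → 7⁴ + 9⁴ + 3⁴ + 8⁴ = 13139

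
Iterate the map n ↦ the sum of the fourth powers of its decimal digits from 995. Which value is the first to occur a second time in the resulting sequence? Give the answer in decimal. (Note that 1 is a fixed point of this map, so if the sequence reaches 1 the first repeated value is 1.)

8208

995 → 9⁴ + 9⁴ + 5⁴ = 6561 + 6561 + 625 = 13747
13747 → 1⁴ + 3⁴ + 7⁴ + 4⁴ + 7⁴ = 1 + 81 + 2401 + 256 + 2401 = 5140
5140 → 5⁴ + 1⁴ + 4⁴ + 0⁴ = 625 + 1 + 256 + 0 = 882
882 → 8⁴ + 8⁴ + 2⁴ = 4096 + 4096 + 16 = 8208
8208 → 8⁴ + 2⁴ + 0⁴ + 8⁴ = 4096 + 16 + 0 + 4096 = 8208  — 8208 already appeared earlier.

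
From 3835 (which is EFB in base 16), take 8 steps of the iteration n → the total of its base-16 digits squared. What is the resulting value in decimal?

3835 = (14,15,11)_16 → 542
542 = (2,1,14)_16 → 201
201 = (12,9)_16 → 225
225 = (14,1)_16 → 197
197 = (12,5)_16 → 169
169 = (10,9)_16 → 181
181 = (11,5)_16 → 146
146 = (9,2)_16 → 85

85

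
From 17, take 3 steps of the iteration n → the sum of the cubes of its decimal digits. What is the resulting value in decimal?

17 → 1³ + 7³ = 344
344 → 3³ + 4³ + 4³ = 155
155 → 1³ + 5³ + 5³ = 251

251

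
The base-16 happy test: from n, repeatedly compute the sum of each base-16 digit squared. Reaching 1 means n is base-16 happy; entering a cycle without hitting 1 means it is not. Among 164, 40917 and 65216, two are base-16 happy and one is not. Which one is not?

164: 164 → 116 → 65 → 17 → 2 → 4 → 16 → 1  — reaches 1 (base-16 happy)
40917: 40917 → 500 → 242 → 229 → 221 → 338 → 30 → 197 → 169 → 181 → 146 → 85 → 50 → 13 → 169  — repeats 169 (not base-16 happy)
65216: 65216 → 565 → 38 → 40 → 68 → 32 → 4 → 16 → 1  — reaches 1 (base-16 happy)

40917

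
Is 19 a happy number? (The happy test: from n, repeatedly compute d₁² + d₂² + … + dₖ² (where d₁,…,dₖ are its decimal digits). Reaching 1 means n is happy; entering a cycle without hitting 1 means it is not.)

19 → 1² + 9² = 82
82 → 8² + 2² = 68
68 → 6² + 8² = 100
100 → 1² + 0² + 0² = 1  — reached 1.

happy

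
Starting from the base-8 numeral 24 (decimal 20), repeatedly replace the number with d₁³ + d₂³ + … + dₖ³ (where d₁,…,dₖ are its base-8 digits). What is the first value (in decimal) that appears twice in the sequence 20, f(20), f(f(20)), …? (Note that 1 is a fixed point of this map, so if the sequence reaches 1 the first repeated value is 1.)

20 = (2,4)_8 → 2³ + 4³ = 8 + 64 = 72
72 = (1,1,0)_8 → 1³ + 1³ + 0³ = 1 + 1 + 0 = 2
2 = (2)_8 → 2³ = 8
8 = (1,0)_8 → 1³ + 0³ = 1 + 0 = 1  — reached the fixed point 1.
1 → 1, so 1 is the first repeated value.

1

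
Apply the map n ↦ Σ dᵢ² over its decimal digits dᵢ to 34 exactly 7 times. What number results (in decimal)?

20

34 → 3² + 4² = 9 + 16 = 25
25 → 2² + 5² = 4 + 25 = 29
29 → 2² + 9² = 4 + 81 = 85
85 → 8² + 5² = 64 + 25 = 89
89 → 8² + 9² = 64 + 81 = 145
145 → 1² + 4² + 5² = 1 + 16 + 25 = 42
42 → 4² + 2² = 16 + 4 = 20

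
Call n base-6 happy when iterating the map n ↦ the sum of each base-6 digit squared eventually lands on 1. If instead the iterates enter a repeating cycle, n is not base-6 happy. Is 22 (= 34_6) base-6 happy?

not base-6 happy

22 = (3,4)_6 → 25
25 = (4,1)_6 → 17
17 = (2,5)_6 → 29
29 = (4,5)_6 → 41
41 = (1,0,5)_6 → 26
26 = (4,2)_6 → 20
20 = (3,2)_6 → 13
13 = (2,1)_6 → 5
5 = (5)_6 → 25  — 25 already seen; the sequence cycles without reaching 1.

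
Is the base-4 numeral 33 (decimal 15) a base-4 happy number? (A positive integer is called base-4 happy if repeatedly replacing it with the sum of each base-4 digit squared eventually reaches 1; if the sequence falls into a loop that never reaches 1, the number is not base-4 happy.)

base-4 happy

15 = (3,3)_4 → 18
18 = (1,0,2)_4 → 5
5 = (1,1)_4 → 2
2 = (2)_4 → 4
4 = (1,0)_4 → 1  — reached 1.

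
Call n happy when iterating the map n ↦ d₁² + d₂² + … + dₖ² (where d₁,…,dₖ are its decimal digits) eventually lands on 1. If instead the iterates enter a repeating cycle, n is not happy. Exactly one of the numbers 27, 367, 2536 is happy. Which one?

367

27: 27 → 53 → 34 → 25 → 29 → 85 → 89 → 145 → 42 → 20 → 4 → 16 → 37 → 58 → 89  — repeats 89 (not happy)
367: 367 → 94 → 97 → 130 → 10 → 1  — reaches 1 (happy)
2536: 2536 → 74 → 65 → 61 → 37 → 58 → 89 → 145 → 42 → 20 → 4 → 16 → 37  — repeats 37 (not happy)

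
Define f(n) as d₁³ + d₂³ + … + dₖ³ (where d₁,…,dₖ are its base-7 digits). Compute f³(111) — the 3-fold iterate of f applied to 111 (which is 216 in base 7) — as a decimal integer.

99

111 = (2,1,6)_7 → 2³ + 1³ + 6³ = 225
225 = (4,4,1)_7 → 4³ + 4³ + 1³ = 129
129 = (2,4,3)_7 → 2³ + 4³ + 3³ = 99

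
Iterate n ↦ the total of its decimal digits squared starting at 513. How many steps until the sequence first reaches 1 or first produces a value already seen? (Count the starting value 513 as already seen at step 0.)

513 → 35
35 → 34
34 → 25
25 → 29
29 → 85
85 → 89
89 → 145
145 → 42
42 → 20
20 → 4
4 → 16
16 → 37
37 → 58
58 → 89  — 89 repeats.
That took 14 steps.

14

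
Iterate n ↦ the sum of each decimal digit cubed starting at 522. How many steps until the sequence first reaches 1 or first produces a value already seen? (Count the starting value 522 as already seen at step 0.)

9

522 → 5³ + 2³ + 2³ = 141
141 → 1³ + 4³ + 1³ = 66
66 → 6³ + 6³ = 432
432 → 4³ + 3³ + 2³ = 99
99 → 9³ + 9³ = 1458
1458 → 1³ + 4³ + 5³ + 8³ = 702
702 → 7³ + 0³ + 2³ = 351
351 → 3³ + 5³ + 1³ = 153
153 → 1³ + 5³ + 3³ = 153  — 153 repeats.
That took 9 steps.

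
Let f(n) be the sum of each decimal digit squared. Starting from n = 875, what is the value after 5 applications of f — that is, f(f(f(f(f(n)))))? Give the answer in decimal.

875 → 8² + 7² + 5² = 138
138 → 1² + 3² + 8² = 74
74 → 7² + 4² = 65
65 → 6² + 5² = 61
61 → 6² + 1² = 37

37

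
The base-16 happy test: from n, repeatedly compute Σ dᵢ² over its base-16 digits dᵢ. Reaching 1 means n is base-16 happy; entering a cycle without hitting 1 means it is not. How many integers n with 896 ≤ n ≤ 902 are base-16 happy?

896: 896 → 73 → 97 → 37 → 29 → 170 → 200 → 208 → 169 → 181 → 146 → 85 → 50 → 13 → 169  — not base-16 happy
897: 897 → 74 → 116 → 65 → 17 → 2 → 4 → 16 → 1  — base-16 happy
898: 898 → 77 → 185 → 202 → 244 → 241 → 226 → 200 → 208 → 169 → 181 → 146 → 85 → 50 → 13 → 169  — not base-16 happy
899: 899 → 82 → 29 → 170 → 200 → 208 → 169 → 181 → 146 → 85 → 50 → 13 → 169  — not base-16 happy
900: 900 → 89 → 106 → 136 → 128 → 64 → 16 → 1  — base-16 happy
901: 901 → 98 → 40 → 68 → 32 → 4 → 16 → 1  — base-16 happy
902: 902 → 109 → 205 → 313 → 91 → 146 → 85 → 50 → 13 → 169 → 181 → 146  — not base-16 happy
base-16 happy: 897, 900, 901

3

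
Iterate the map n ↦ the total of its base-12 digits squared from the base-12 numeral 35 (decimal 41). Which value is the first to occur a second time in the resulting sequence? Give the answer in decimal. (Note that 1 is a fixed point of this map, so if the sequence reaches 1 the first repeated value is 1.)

41

41 = (3,5)_12 → 3² + 5² = 9 + 25 = 34
34 = (2,10)_12 → 2² + 10² = 4 + 100 = 104
104 = (8,8)_12 → 8² + 8² = 64 + 64 = 128
128 = (10,8)_12 → 10² + 8² = 100 + 64 = 164
164 = (1,1,8)_12 → 1² + 1² + 8² = 1 + 1 + 64 = 66
66 = (5,6)_12 → 5² + 6² = 25 + 36 = 61
61 = (5,1)_12 → 5² + 1² = 25 + 1 = 26
26 = (2,2)_12 → 2² + 2² = 4 + 4 = 8
8 = (8)_12 → 8² = 64
64 = (5,4)_12 → 5² + 4² = 25 + 16 = 41  — 41 already appeared earlier.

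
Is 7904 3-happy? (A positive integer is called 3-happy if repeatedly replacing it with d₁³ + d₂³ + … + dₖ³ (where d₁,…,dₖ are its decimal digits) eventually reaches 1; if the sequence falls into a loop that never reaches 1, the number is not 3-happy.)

not 3-happy

7904 → 1136
1136 → 245
245 → 197
197 → 1073
1073 → 371
371 → 371  — 371 already seen; the sequence cycles without reaching 1.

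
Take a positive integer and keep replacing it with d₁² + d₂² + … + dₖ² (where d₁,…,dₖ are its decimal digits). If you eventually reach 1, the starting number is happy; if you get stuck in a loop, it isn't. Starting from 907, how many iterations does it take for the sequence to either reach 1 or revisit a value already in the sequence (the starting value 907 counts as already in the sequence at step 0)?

907 → 9² + 0² + 7² = 130
130 → 1² + 3² + 0² = 10
10 → 1² + 0² = 1  — reached 1.
That took 3 steps.

3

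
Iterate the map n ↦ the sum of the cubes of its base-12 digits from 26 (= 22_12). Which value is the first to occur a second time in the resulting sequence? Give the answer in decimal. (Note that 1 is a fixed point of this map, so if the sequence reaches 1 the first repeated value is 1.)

1

26 = (2,2)_12 → 2³ + 2³ = 8 + 8 = 16
16 = (1,4)_12 → 1³ + 4³ = 1 + 64 = 65
65 = (5,5)_12 → 5³ + 5³ = 125 + 125 = 250
250 = (1,8,10)_12 → 1³ + 8³ + 10³ = 1 + 512 + 1000 = 1513
1513 = (10,6,1)_12 → 10³ + 6³ + 1³ = 1000 + 216 + 1 = 1217
1217 = (8,5,5)_12 → 8³ + 5³ + 5³ = 512 + 125 + 125 = 762
762 = (5,3,6)_12 → 5³ + 3³ + 6³ = 125 + 27 + 216 = 368
368 = (2,6,8)_12 → 2³ + 6³ + 8³ = 8 + 216 + 512 = 736
736 = (5,1,4)_12 → 5³ + 1³ + 4³ = 125 + 1 + 64 = 190
190 = (1,3,10)_12 → 1³ + 3³ + 10³ = 1 + 27 + 1000 = 1028
1028 = (7,1,8)_12 → 7³ + 1³ + 8³ = 343 + 1 + 512 = 856
856 = (5,11,4)_12 → 5³ + 11³ + 4³ = 125 + 1331 + 64 = 1520
1520 = (10,6,8)_12 → 10³ + 6³ + 8³ = 1000 + 216 + 512 = 1728
1728 = (1,0,0,0)_12 → 1³ + 0³ + 0³ + 0³ = 1 + 0 + 0 + 0 = 1  — reached the fixed point 1.
1 → 1, so 1 is the first repeated value.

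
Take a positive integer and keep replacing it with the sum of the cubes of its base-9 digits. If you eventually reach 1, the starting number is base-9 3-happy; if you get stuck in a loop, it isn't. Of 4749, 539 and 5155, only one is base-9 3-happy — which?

4749: 4749 → 621 → 559 → 729 → 1  — reaches 1 (base-9 3-happy)
539: 539 → 853 → 409 → 189 → 35 → 539  — repeats 539 (not base-9 3-happy)
5155: 5155 → 811 → 3 → 27 → 27  — repeats 27 (not base-9 3-happy)

4749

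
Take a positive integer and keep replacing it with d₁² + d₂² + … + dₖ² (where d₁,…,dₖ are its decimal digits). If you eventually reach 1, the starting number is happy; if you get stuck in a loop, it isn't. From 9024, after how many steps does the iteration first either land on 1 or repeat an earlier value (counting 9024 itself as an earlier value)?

11

9024 → 101
101 → 2
2 → 4
4 → 16
16 → 37
37 → 58
58 → 89
89 → 145
145 → 42
42 → 20
20 → 4  — 4 repeats.
That took 11 steps.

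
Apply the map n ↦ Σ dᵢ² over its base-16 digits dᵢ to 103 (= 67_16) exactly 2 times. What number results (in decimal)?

50

103 = (6,7)_16 → 6² + 7² = 36 + 49 = 85
85 = (5,5)_16 → 5² + 5² = 25 + 25 = 50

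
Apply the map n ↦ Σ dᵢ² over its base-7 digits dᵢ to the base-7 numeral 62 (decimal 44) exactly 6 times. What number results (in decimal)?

44 = (6,2)_7 → 40
40 = (5,5)_7 → 50
50 = (1,0,1)_7 → 2
2 = (2)_7 → 4
4 = (4)_7 → 16
16 = (2,2)_7 → 8

8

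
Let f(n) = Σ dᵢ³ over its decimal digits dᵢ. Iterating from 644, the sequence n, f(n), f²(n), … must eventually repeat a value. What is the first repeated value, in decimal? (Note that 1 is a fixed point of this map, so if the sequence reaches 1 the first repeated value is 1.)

644 → 6³ + 4³ + 4³ = 344
344 → 3³ + 4³ + 4³ = 155
155 → 1³ + 5³ + 5³ = 251
251 → 2³ + 5³ + 1³ = 134
134 → 1³ + 3³ + 4³ = 92
92 → 9³ + 2³ = 737
737 → 7³ + 3³ + 7³ = 713
713 → 7³ + 1³ + 3³ = 371
371 → 3³ + 7³ + 1³ = 371  — 371 already appeared earlier.

371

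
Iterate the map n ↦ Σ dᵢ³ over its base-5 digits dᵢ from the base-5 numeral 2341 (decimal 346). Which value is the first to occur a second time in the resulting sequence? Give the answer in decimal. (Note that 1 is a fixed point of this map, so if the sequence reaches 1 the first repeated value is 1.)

346 = (2,3,4,1)_5 → 100
100 = (4,0,0)_5 → 64
64 = (2,2,4)_5 → 80
80 = (3,1,0)_5 → 28
28 = (1,0,3)_5 → 28  — 28 already appeared earlier.

28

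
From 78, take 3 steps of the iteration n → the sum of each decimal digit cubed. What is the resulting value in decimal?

78 → 7³ + 8³ = 855
855 → 8³ + 5³ + 5³ = 762
762 → 7³ + 6³ + 2³ = 567

567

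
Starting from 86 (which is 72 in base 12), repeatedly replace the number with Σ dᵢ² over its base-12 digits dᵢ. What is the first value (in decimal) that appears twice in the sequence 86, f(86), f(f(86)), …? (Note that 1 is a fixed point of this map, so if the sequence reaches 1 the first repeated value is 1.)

41

86 = (7,2)_12 → 7² + 2² = 49 + 4 = 53
53 = (4,5)_12 → 4² + 5² = 16 + 25 = 41
41 = (3,5)_12 → 3² + 5² = 9 + 25 = 34
34 = (2,10)_12 → 2² + 10² = 4 + 100 = 104
104 = (8,8)_12 → 8² + 8² = 64 + 64 = 128
128 = (10,8)_12 → 10² + 8² = 100 + 64 = 164
164 = (1,1,8)_12 → 1² + 1² + 8² = 1 + 1 + 64 = 66
66 = (5,6)_12 → 5² + 6² = 25 + 36 = 61
61 = (5,1)_12 → 5² + 1² = 25 + 1 = 26
26 = (2,2)_12 → 2² + 2² = 4 + 4 = 8
8 = (8)_12 → 8² = 64
64 = (5,4)_12 → 5² + 4² = 25 + 16 = 41  — 41 already appeared earlier.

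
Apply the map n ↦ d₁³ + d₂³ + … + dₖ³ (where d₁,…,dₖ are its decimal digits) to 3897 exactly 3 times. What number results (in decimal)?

738

3897 → 3³ + 8³ + 9³ + 7³ = 1611
1611 → 1³ + 6³ + 1³ + 1³ = 219
219 → 2³ + 1³ + 9³ = 738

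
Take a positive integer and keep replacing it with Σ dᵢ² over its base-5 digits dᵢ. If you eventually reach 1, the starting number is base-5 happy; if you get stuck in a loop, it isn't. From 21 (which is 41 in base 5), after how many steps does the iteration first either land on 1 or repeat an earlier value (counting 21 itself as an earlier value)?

21 = (4,1)_5 → 4² + 1² = 17
17 = (3,2)_5 → 3² + 2² = 13
13 = (2,3)_5 → 2² + 3² = 13  — 13 repeats.
That took 3 steps.

3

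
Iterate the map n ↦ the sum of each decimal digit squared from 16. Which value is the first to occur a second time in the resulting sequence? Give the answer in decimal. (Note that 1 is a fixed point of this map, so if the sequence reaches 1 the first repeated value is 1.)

16

16 → 1² + 6² = 37
37 → 3² + 7² = 58
58 → 5² + 8² = 89
89 → 8² + 9² = 145
145 → 1² + 4² + 5² = 42
42 → 4² + 2² = 20
20 → 2² + 0² = 4
4 → 4² = 16  — 16 already appeared earlier.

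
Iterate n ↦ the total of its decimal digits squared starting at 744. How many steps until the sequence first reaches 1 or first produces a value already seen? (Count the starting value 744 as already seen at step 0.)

744 → 7² + 4² + 4² = 81
81 → 8² + 1² = 65
65 → 6² + 5² = 61
61 → 6² + 1² = 37
37 → 3² + 7² = 58
58 → 5² + 8² = 89
89 → 8² + 9² = 145
145 → 1² + 4² + 5² = 42
42 → 4² + 2² = 20
20 → 2² + 0² = 4
4 → 4² = 16
16 → 1² + 6² = 37  — 37 repeats.
That took 12 steps.

12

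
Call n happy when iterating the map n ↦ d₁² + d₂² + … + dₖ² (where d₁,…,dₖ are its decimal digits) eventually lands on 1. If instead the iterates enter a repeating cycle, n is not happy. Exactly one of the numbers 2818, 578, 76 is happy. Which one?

2818

2818: 2818 → 133 → 19 → 82 → 68 → 100 → 1  — reaches 1 (happy)
578: 578 → 138 → 74 → 65 → 61 → 37 → 58 → 89 → 145 → 42 → 20 → 4 → 16 → 37  — repeats 37 (not happy)
76: 76 → 85 → 89 → 145 → 42 → 20 → 4 → 16 → 37 → 58 → 89  — repeats 89 (not happy)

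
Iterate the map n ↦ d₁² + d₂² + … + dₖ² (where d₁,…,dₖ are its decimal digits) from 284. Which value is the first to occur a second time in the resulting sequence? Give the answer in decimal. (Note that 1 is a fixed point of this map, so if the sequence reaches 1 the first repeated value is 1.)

284 → 2² + 8² + 4² = 84
84 → 8² + 4² = 80
80 → 8² + 0² = 64
64 → 6² + 4² = 52
52 → 5² + 2² = 29
29 → 2² + 9² = 85
85 → 8² + 5² = 89
89 → 8² + 9² = 145
145 → 1² + 4² + 5² = 42
42 → 4² + 2² = 20
20 → 2² + 0² = 4
4 → 4² = 16
16 → 1² + 6² = 37
37 → 3² + 7² = 58
58 → 5² + 8² = 89  — 89 already appeared earlier.

89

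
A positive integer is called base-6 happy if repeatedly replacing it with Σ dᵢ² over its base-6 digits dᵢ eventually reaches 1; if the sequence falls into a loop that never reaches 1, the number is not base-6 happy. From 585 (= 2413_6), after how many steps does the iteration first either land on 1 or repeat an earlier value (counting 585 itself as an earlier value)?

10

585 = (2,4,1,3)_6 → 2² + 4² + 1² + 3² = 30
30 = (5,0)_6 → 5² + 0² = 25
25 = (4,1)_6 → 4² + 1² = 17
17 = (2,5)_6 → 2² + 5² = 29
29 = (4,5)_6 → 4² + 5² = 41
41 = (1,0,5)_6 → 1² + 0² + 5² = 26
26 = (4,2)_6 → 4² + 2² = 20
20 = (3,2)_6 → 3² + 2² = 13
13 = (2,1)_6 → 2² + 1² = 5
5 = (5)_6 → 5² = 25  — 25 repeats.
That took 10 steps.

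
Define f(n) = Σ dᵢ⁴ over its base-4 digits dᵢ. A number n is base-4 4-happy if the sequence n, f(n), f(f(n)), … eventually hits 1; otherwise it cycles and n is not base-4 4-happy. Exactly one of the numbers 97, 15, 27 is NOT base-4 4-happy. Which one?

97: 97 → 18 → 17 → 2 → 16 → 1  — reaches 1 (base-4 4-happy)
15: 15 → 162 → 48 → 81 → 3 → 81  — repeats 81 (not base-4 4-happy)
27: 27 → 98 → 33 → 17 → 2 → 16 → 1  — reaches 1 (base-4 4-happy)

15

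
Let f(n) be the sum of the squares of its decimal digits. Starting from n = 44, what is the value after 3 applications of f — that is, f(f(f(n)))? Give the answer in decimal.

10

44 → 4² + 4² = 32
32 → 3² + 2² = 13
13 → 1² + 3² = 10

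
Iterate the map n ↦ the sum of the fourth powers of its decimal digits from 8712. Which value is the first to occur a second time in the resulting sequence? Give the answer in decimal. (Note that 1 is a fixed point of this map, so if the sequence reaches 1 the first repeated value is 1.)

8712 → 8⁴ + 7⁴ + 1⁴ + 2⁴ = 6514
6514 → 6⁴ + 5⁴ + 1⁴ + 4⁴ = 2178
2178 → 2⁴ + 1⁴ + 7⁴ + 8⁴ = 6514  — 6514 already appeared earlier.

6514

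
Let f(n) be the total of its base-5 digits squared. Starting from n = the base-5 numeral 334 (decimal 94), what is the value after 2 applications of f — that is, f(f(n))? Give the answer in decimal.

94 = (3,3,4)_5 → 3² + 3² + 4² = 9 + 9 + 16 = 34
34 = (1,1,4)_5 → 1² + 1² + 4² = 1 + 1 + 16 = 18

18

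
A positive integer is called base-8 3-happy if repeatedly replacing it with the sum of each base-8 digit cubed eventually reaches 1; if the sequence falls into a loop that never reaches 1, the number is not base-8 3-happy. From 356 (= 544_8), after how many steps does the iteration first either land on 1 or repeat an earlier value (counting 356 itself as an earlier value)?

356 = (5,4,4)_8 → 5³ + 4³ + 4³ = 253
253 = (3,7,5)_8 → 3³ + 7³ + 5³ = 495
495 = (7,5,7)_8 → 7³ + 5³ + 7³ = 811
811 = (1,4,5,3)_8 → 1³ + 4³ + 5³ + 3³ = 217
217 = (3,3,1)_8 → 3³ + 3³ + 1³ = 55
55 = (6,7)_8 → 6³ + 7³ = 559
559 = (1,0,5,7)_8 → 1³ + 0³ + 5³ + 7³ = 469
469 = (7,2,5)_8 → 7³ + 2³ + 5³ = 476
476 = (7,3,4)_8 → 7³ + 3³ + 4³ = 434
434 = (6,6,2)_8 → 6³ + 6³ + 2³ = 440
440 = (6,7,0)_8 → 6³ + 7³ + 0³ = 559  — 559 repeats.
That took 11 steps.

11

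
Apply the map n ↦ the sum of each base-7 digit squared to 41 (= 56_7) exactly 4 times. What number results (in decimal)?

45

41 = (5,6)_7 → 61
61 = (1,1,5)_7 → 27
27 = (3,6)_7 → 45
45 = (6,3)_7 → 45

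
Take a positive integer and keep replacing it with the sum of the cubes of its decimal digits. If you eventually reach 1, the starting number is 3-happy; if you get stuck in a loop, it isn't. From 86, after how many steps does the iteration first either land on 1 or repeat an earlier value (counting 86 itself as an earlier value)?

12

86 → 8³ + 6³ = 728
728 → 7³ + 2³ + 8³ = 863
863 → 8³ + 6³ + 3³ = 755
755 → 7³ + 5³ + 5³ = 593
593 → 5³ + 9³ + 3³ = 881
881 → 8³ + 8³ + 1³ = 1025
1025 → 1³ + 0³ + 2³ + 5³ = 134
134 → 1³ + 3³ + 4³ = 92
92 → 9³ + 2³ = 737
737 → 7³ + 3³ + 7³ = 713
713 → 7³ + 1³ + 3³ = 371
371 → 3³ + 7³ + 1³ = 371  — 371 repeats.
That took 12 steps.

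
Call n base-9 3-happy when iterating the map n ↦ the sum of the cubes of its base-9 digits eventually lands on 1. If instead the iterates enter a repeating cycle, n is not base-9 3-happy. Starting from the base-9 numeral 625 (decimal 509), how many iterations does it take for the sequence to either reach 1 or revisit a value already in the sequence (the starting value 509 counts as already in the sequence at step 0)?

4

509 = (6,2,5)_9 → 6³ + 2³ + 5³ = 216 + 8 + 125 = 349
349 = (4,2,7)_9 → 4³ + 2³ + 7³ = 64 + 8 + 343 = 415
415 = (5,1,1)_9 → 5³ + 1³ + 1³ = 125 + 1 + 1 = 127
127 = (1,5,1)_9 → 1³ + 5³ + 1³ = 1 + 125 + 1 = 127  — 127 repeats.
That took 4 steps.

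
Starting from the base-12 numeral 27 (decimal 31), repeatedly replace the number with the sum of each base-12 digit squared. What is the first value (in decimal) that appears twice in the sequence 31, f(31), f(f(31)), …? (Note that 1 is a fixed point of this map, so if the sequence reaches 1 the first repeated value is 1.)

31 = (2,7)_12 → 2² + 7² = 53
53 = (4,5)_12 → 4² + 5² = 41
41 = (3,5)_12 → 3² + 5² = 34
34 = (2,10)_12 → 2² + 10² = 104
104 = (8,8)_12 → 8² + 8² = 128
128 = (10,8)_12 → 10² + 8² = 164
164 = (1,1,8)_12 → 1² + 1² + 8² = 66
66 = (5,6)_12 → 5² + 6² = 61
61 = (5,1)_12 → 5² + 1² = 26
26 = (2,2)_12 → 2² + 2² = 8
8 = (8)_12 → 8² = 64
64 = (5,4)_12 → 5² + 4² = 41  — 41 already appeared earlier.

41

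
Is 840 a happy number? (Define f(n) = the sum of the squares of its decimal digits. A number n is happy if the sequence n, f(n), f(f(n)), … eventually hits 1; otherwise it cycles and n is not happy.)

not happy

840 → 8² + 4² + 0² = 80
80 → 8² + 0² = 64
64 → 6² + 4² = 52
52 → 5² + 2² = 29
29 → 2² + 9² = 85
85 → 8² + 5² = 89
89 → 8² + 9² = 145
145 → 1² + 4² + 5² = 42
42 → 4² + 2² = 20
20 → 2² + 0² = 4
4 → 4² = 16
16 → 1² + 6² = 37
37 → 3² + 7² = 58
58 → 5² + 8² = 89  — 89 already seen; the sequence cycles without reaching 1.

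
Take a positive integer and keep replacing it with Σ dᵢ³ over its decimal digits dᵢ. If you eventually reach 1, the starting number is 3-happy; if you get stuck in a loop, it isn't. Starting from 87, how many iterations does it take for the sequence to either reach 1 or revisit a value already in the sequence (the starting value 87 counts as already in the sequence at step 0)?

87 → 8³ + 7³ = 512 + 343 = 855
855 → 8³ + 5³ + 5³ = 512 + 125 + 125 = 762
762 → 7³ + 6³ + 2³ = 343 + 216 + 8 = 567
567 → 5³ + 6³ + 7³ = 125 + 216 + 343 = 684
684 → 6³ + 8³ + 4³ = 216 + 512 + 64 = 792
792 → 7³ + 9³ + 2³ = 343 + 729 + 8 = 1080
1080 → 1³ + 0³ + 8³ + 0³ = 1 + 0 + 512 + 0 = 513
513 → 5³ + 1³ + 3³ = 125 + 1 + 27 = 153
153 → 1³ + 5³ + 3³ = 1 + 125 + 27 = 153  — 153 repeats.
That took 9 steps.

9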